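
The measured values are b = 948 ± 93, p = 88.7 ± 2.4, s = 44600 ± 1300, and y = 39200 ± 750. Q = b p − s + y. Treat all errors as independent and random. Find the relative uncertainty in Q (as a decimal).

0.110

Let w = b·p = 84100. δw/w = √((1·δb/b)² + (1·δp/p)²) = √(0.00962 + 0.000732) = 0.102, so δw = 8560.
Q = w − s + y: δQ = √(δw² + δs² + δy²) = √(7.32e+07 + 1.69e+06 + 5.62e+05) = 8690
Q = 78700, so δQ/Q = 8690/78700 = 0.110.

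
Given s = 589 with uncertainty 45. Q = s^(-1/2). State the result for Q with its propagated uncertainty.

Q ∝ s^(-1/2), so δQ/Q = |−½| · δs/s = 0.5 × 0.0764 = 0.0382.
Q = 0.0412, so δQ = 0.0382 × 0.0412 = 0.00157.

0.0412 ± 0.00157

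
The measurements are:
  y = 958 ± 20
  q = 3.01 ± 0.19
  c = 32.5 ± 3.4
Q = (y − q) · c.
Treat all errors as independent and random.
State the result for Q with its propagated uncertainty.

Let u = y − q = 955. δu = √(δy² + δq²) = √(400 + 0.0361) = 20.0, so δu/u = 0.0209.
Q is then a monomial in u, c:
δQ/Q = √((δu/u)² + (1·δc/c)²) = √(0.000439 + 0.0109) = 0.107
Q = 31000, so δQ = 0.107 × 31000 = 3310.

31000 ± 3310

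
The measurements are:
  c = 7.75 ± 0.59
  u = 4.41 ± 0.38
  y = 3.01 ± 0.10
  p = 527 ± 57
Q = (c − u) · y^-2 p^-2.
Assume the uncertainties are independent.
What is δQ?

4.1e-07

Let w = c − u = 3.34. δw = √(δc² + δu²) = √(0.348 + 0.144) = 0.702, so δw/w = 0.210.
Q is then a monomial in w, y, p:
δQ/Q = √((δw/w)² + (-2·δy/y)² + (-2·δp/p)²) = √(0.0441 + 0.00441 + 0.0468) = 0.309
Q = 1.33e-06, so δQ = 0.309 × 1.33e-06 = 4.1e-07.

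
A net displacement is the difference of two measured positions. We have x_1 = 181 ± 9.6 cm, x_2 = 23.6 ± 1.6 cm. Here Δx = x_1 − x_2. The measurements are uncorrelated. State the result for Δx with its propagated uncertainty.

Δx is a linear combination, so absolute uncertainties add in quadrature:
  (δx_1)² = 92.2;  (δx_2)² = 2.56
δΔx = √(94.7) = 9.73 cm
Δx = 157 cm.

157 ± 9.73 cm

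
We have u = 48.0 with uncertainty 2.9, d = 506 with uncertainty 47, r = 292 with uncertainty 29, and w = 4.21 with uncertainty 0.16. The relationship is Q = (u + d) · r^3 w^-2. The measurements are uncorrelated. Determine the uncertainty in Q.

Let h = u + d = 554. δh = √(δu² + δd²) = √(8.41 + 2210) = 47.1, so δh/h = 0.0850.
Q is then a monomial in h, r, w:
δQ/Q = √((δh/h)² + (3·δr/r)² + (-2·δw/w)²) = √(0.00722 + 0.0888 + 0.00578) = 0.319
Q = 7.78e+08, so δQ = 0.319 × 7.78e+08 = 2.48e+08.

2.48e+08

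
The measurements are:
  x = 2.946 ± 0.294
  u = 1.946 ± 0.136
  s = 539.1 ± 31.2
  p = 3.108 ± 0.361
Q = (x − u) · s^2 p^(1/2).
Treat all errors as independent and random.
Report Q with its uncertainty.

(5.124 ± 1.79) × 10^5

Let w = x − u = 1.000. δw = √(δx² + δu²) = √(0.0864 + 0.0185) = 0.324, so δw/w = 0.324.
Q is then a monomial in w, s, p:
δQ/Q = √((δw/w)² + (2·δs/s)² + (½·δp/p)²) = √(0.105 + 0.0134 + 0.00337) = 0.349
Q = 512400, so δQ = 0.349 × 512400 = 1.79e+05.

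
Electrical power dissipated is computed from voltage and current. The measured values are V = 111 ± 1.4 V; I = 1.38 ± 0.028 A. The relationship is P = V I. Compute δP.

3.66 W

P is a product of powers, so relative uncertainties combine in quadrature:
  (1·δV/V)² = (1×0.0126)² = 0.000159;  (1·δI/I)² = (1×0.0203)² = 0.000412
δP/P = √(0.000571) = 0.0239
P = 153 W, so δP = 0.0239 × 153 = 3.66 W.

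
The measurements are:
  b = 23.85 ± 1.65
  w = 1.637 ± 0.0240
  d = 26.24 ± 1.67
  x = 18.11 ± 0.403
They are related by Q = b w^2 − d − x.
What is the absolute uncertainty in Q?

5.10

Let p = b·w^2 = 63.91. δp/p = √((1·δb/b)² + (2·δw/w)²) = √(0.00479 + 0.000860) = 0.0751, so δp = 4.80.
Q = p − d − x: δQ = √(δp² + δd² + δx²) = √(23.1 + 2.79 + 0.162) = 5.10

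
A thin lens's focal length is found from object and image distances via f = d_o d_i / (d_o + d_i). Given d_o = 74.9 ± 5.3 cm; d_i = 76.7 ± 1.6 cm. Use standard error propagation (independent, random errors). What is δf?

1.41 cm

∂f/∂d_o = (d_i/(d_o+d_i))² = 0.256;  ∂f/∂d_i = (d_o/(d_o+d_i))² = 0.244
δf = √((∂f/∂d_o · δd_o)² + (∂f/∂d_i · δd_i)²) = √(1.84 + 0.153) = 1.41 cm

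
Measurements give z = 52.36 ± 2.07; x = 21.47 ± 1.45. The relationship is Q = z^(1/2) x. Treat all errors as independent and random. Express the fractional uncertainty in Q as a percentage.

Each factor contributes (exponent × relative error)² to (δQ/Q)²:
  (½·δz/z)² = (0.5×0.0395)² = 0.000391;  (1·δx/x)² = (1×0.0675)² = 0.00456
δQ/Q = √(0.00495) = 0.0704

7.04%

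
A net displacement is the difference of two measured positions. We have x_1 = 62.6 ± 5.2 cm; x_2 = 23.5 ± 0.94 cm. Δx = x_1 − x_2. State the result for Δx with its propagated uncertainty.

39.1 ± 5.28 cm

Δx is a linear combination, so absolute uncertainties add in quadrature:
  (δx_1)² = 27.0;  (δx_2)² = 0.884
δΔx = √(27.9) = 5.28 cm
Δx = 39.1 cm.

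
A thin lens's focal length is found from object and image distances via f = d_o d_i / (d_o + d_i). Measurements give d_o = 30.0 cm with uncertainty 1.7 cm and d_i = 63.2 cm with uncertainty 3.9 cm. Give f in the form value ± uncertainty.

∂f/∂d_o = (d_i/(d_o+d_i))² = 0.460;  ∂f/∂d_i = (d_o/(d_o+d_i))² = 0.104
δf = √((∂f/∂d_o · δd_o)² + (∂f/∂d_i · δd_i)²) = √(0.611 + 0.163) = 0.880 cm
f = 20.3 cm.

20.3 ± 0.880 cm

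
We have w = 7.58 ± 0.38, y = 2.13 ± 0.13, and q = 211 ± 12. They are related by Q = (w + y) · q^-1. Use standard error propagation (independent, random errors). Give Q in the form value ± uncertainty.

0.0460 ± 0.00324

Let u = w + y = 9.71. δu = √(δw² + δy²) = √(0.144 + 0.0169) = 0.402, so δu/u = 0.0414.
Q is then a monomial in u, q:
δQ/Q = √((δu/u)² + (-1·δq/q)²) = √(0.00171 + 0.00323) = 0.0703
Q = 0.0460, so δQ = 0.0703 × 0.0460 = 0.00324.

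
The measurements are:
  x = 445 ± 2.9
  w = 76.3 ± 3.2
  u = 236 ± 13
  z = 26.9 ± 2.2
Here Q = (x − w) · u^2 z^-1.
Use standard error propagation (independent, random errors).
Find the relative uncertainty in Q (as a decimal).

0.138

Let h = x − w = 369. δh = √(δx² + δw²) = √(8.41 + 10.2) = 4.32, so δh/h = 0.0117.
Q is then a monomial in h, u, z:
δQ/Q = √((δh/h)² + (2·δu/u)² + (-1·δz/z)²) = √(0.000137 + 0.0121 + 0.00669) = 0.138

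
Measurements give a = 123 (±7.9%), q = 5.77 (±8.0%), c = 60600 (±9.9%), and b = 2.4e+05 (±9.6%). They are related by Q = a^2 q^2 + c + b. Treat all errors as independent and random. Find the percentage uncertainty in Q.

Let p = a^2·q^2 = 5.04e+05. δp/p = √((2·δa/a)² + (2·δq/q)²) = √(0.0250 + 0.0256) = 0.225, so δp = 1.13e+05.
Q = p + c + b: δQ = √(δp² + δc² + δb²) = √(1.28e+10 + 3.6e+07 + 5.31e+08) = 1.16e+05
Q = 8.04e+05, so δQ/Q = 1.16e+05/8.04e+05 = 0.144.

14.4%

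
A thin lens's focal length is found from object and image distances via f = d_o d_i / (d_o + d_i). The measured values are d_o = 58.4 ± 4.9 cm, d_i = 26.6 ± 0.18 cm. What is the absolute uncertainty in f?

∂f/∂d_o = (d_i/(d_o+d_i))² = 0.0979;  ∂f/∂d_i = (d_o/(d_o+d_i))² = 0.472
δf = √((∂f/∂d_o · δd_o)² + (∂f/∂d_i · δd_i)²) = √(0.230 + 0.00722) = 0.487 cm

0.487 cm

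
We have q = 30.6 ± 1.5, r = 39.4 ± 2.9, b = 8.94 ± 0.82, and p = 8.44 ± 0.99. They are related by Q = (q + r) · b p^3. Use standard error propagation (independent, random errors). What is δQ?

Let u = q + r = 70.0. δu = √(δq² + δr²) = √(2.25 + 8.41) = 3.26, so δu/u = 0.0466.
Q is then a monomial in u, b, p:
δQ/Q = √((δu/u)² + (1·δb/b)² + (3·δp/p)²) = √(0.00218 + 0.00841 + 0.124) = 0.367
Q = 3.76e+05, so δQ = 0.367 × 3.76e+05 = 1.38e+05.

1.38e+05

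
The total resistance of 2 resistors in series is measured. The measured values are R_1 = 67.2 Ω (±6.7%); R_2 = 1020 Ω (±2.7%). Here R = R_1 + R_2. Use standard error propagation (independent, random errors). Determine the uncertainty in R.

27.9 Ω

Absolute uncertainties add in quadrature for a linear combination:
  (δR_1)² = 20.3;  (δR_2)² = 758
δR = √(779) = 27.9 Ω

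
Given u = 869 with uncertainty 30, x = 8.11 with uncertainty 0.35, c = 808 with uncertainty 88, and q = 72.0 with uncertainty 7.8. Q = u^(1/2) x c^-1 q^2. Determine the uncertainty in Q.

379

Products/powers → add relative errors in quadrature, weighted by exponent:
  (½·δu/u)² = (0.5×0.0345)² = 0.000298;  (1·δx/x)² = (1×0.0432)² = 0.00186;  (-1·δc/c)² = (-1×0.109)² = 0.0119;  (2·δq/q)² = (2×0.108)² = 0.0469
δQ/Q = √(0.0610) = 0.247
Q = 1530, so δQ = 0.247 × 1530 = 379.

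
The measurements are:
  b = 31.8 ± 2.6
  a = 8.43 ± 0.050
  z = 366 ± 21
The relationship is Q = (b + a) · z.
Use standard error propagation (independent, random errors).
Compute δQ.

Let u = b + a = 40.2. δu = √(δb² + δa²) = √(6.76 + 0.00250) = 2.60, so δu/u = 0.0646.
Q is then a monomial in u, z:
δQ/Q = √((δu/u)² + (1·δz/z)²) = √(0.00418 + 0.00329) = 0.0864
Q = 14700, so δQ = 0.0864 × 14700 = 1270.

1270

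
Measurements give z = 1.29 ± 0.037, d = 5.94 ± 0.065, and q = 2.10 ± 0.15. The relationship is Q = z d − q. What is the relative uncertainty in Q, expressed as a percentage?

5.02%

Let p = z·d = 7.66. δp/p = √((1·δz/z)² + (1·δd/d)²) = √(0.000823 + 0.000120) = 0.0307, so δp = 0.235.
Q = p − q: δQ = √(δp² + δq²) = √(0.0553 + 0.0225) = 0.279
Q = 5.56, so δQ/Q = 0.279/5.56 = 0.0502.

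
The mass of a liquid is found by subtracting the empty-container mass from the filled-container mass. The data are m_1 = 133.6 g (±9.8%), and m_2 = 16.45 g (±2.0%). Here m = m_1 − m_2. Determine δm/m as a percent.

Sums and differences: (δm)² = Σ (cᵢ δxᵢ)².
  (δm_1)² = 171;  (δm_2)² = 0.108
δm = √(172) = 13.1 g
m = 117.1 g, so δm/m = 13.1/117.1 = 0.112.

11.2%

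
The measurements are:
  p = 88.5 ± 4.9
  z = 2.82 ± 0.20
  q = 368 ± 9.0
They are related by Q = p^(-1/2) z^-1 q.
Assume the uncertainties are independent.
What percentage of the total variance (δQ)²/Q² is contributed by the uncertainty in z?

78.7%

(δQ/Q)² = (−½·δp/p)² + (-1·δz/z)² + (1·δq/q)²
  p term: (-0.5×0.0554)² = 0.000766
  z term: (-1×0.0709)² = 0.00503
  q term: (1×0.0245)² = 0.000598
Total = 0.00639. Share from z = 0.00503/0.00639 = 0.787.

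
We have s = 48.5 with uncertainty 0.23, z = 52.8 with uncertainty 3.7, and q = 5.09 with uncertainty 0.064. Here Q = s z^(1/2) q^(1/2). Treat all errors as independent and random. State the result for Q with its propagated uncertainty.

795 ± 28.6

Products/powers → add relative errors in quadrature, weighted by exponent:
  (1·δs/s)² = (1×0.00474)² = 2.25e-05;  (½·δz/z)² = (0.5×0.0701)² = 0.00123;  (½·δq/q)² = (0.5×0.0126)² = 3.95e-05
δQ/Q = √(0.00129) = 0.0359
Q = 795, so δQ = 0.0359 × 795 = 28.6.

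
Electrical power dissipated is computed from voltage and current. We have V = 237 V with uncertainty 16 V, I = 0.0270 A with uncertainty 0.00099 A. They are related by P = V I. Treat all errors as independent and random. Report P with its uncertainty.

Each factor contributes (exponent × relative error)² to (δP/P)²:
  (1·δV/V)² = (1×0.0675)² = 0.00456;  (1·δI/I)² = (1×0.0367)² = 0.00134
δP/P = √(0.00590) = 0.0768
P = 6.40 W, so δP = 0.0768 × 6.40 = 0.492 W.

6.40 ± 0.492 W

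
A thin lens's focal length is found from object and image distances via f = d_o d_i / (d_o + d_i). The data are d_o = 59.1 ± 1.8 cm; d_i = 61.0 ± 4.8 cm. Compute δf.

1.25 cm

∂f/∂d_o = (d_i/(d_o+d_i))² = 0.258;  ∂f/∂d_i = (d_o/(d_o+d_i))² = 0.242
δf = √((∂f/∂d_o · δd_o)² + (∂f/∂d_i · δd_i)²) = √(0.216 + 1.35) = 1.25 cm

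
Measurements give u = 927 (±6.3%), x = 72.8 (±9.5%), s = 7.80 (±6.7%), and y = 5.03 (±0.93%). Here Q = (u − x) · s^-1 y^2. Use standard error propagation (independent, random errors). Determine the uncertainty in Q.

Let w = u − x = 854. δw = √(δu² + δx²) = √(3410 + 47.8) = 58.8, so δw/w = 0.0688.
Q is then a monomial in w, s, y:
δQ/Q = √((δw/w)² + (-1·δs/s)² + (2·δy/y)²) = √(0.00474 + 0.00449 + 0.000346) = 0.0979
Q = 2770, so δQ = 0.0979 × 2770 = 271.

271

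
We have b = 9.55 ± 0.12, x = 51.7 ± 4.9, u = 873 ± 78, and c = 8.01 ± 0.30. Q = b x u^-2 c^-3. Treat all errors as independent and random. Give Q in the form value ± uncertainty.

For a monomial Q ∝ b, x, u^-2, c^-3, fractional errors add in quadrature:
  (1·δb/b)² = (1×0.0126)² = 0.000158;  (1·δx/x)² = (1×0.0948)² = 0.00898;  (-2·δu/u)² = (-2×0.0893)² = 0.0319;  (-3·δc/c)² = (-3×0.0375)² = 0.0126
δQ/Q = √(0.0537) = 0.232
Q = 1.26e-06, so δQ = 0.232 × 1.26e-06 = 2.92e-07.

(1.26 ± 0.292) × 10^-6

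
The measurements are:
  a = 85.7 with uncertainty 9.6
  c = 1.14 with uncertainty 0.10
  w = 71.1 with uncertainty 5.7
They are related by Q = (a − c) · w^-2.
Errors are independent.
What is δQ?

0.00329

Let u = a − c = 84.6. δu = √(δa² + δc²) = √(92.2 + 0.0100) = 9.60, so δu/u = 0.114.
Q is then a monomial in u, w:
δQ/Q = √((δu/u)² + (-2·δw/w)²) = √(0.0129 + 0.0257) = 0.196
Q = 0.0167, so δQ = 0.196 × 0.0167 = 0.00329.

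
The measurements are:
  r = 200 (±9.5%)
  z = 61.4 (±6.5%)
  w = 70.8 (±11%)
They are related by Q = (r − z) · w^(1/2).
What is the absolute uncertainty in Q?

176

Let u = r − z = 139. δu = √(δr² + δz²) = √(361 + 15.9) = 19.4, so δu/u = 0.140.
Q is then a monomial in u, w:
δQ/Q = √((δu/u)² + (½·δw/w)²) = √(0.0196 + 0.00302) = 0.150
Q = 1170, so δQ = 0.150 × 1170 = 176.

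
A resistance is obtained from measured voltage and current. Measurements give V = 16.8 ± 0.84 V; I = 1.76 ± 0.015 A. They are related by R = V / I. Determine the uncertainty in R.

0.484 Ω

R is a product of powers, so relative uncertainties combine in quadrature:
  (1·δV/V)² = (1×0.0500)² = 0.00250;  (-1·δI/I)² = (-1×0.00852)² = 7.26e-05
δR/R = √(0.00257) = 0.0507
R = 9.55 Ω, so δR = 0.0507 × 9.55 = 0.484 Ω.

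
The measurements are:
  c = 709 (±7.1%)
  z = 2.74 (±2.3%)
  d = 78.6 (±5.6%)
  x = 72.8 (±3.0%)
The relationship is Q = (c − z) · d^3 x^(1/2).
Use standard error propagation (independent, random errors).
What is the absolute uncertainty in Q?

5.36e+08

Let u = c − z = 706. δu = √(δc² + δz²) = √(2530 + 0.00397) = 50.3, so δu/u = 0.0713.
Q is then a monomial in u, d, x:
δQ/Q = √((δu/u)² + (3·δd/d)² + (½·δx/x)²) = √(0.00508 + 0.0282 + 0.000225) = 0.183
Q = 2.93e+09, so δQ = 0.183 × 2.93e+09 = 5.36e+08.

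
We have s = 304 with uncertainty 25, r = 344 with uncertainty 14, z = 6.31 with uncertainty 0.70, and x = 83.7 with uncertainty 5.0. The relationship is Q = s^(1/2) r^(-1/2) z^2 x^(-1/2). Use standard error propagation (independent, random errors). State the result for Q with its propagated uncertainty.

4.09 ± 0.935

Products/powers → add relative errors in quadrature, weighted by exponent:
  (½·δs/s)² = (0.5×0.0822)² = 0.00169;  (−½·δr/r)² = (-0.5×0.0407)² = 0.000414;  (2·δz/z)² = (2×0.111)² = 0.0492;  (−½·δx/x)² = (-0.5×0.0597)² = 0.000892
δQ/Q = √(0.0522) = 0.229
Q = 4.09, so δQ = 0.229 × 4.09 = 0.935.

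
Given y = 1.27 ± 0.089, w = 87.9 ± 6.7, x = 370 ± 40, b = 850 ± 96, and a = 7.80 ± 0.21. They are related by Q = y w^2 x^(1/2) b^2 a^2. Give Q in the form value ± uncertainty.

Q is a product of powers, so relative uncertainties combine in quadrature:
  (1·δy/y)² = (1×0.0701)² = 0.00491;  (2·δw/w)² = (2×0.0762)² = 0.0232;  (½·δx/x)² = (0.5×0.108)² = 0.00292;  (2·δb/b)² = (2×0.113)² = 0.0510;  (2·δa/a)² = (2×0.0269)² = 0.00290
δQ/Q = √(0.0850) = 0.292
Q = 8.3e+12, so δQ = 0.292 × 8.3e+12 = 2.42e+12.

(8.30 ± 2.42) × 10^12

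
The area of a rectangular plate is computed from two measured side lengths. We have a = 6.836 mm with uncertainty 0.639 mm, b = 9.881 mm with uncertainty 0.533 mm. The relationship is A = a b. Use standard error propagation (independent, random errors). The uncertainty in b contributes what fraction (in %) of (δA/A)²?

(δA/A)² = (1·δa/a)² + (1·δb/b)²
  a term: (1×0.0935)² = 0.00874
  b term: (1×0.0539)² = 0.00291
Total = 0.0116. Share from b = 0.00291/0.0116 = 0.250.

25.0%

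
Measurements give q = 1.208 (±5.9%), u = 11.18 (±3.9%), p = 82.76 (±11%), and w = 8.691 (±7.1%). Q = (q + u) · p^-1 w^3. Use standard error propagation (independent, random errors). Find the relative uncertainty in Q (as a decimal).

0.242

Let h = q + u = 12.39. δh = √(δq² + δu²) = √(0.00508 + 0.190) = 0.442, so δh/h = 0.0357.
Q is then a monomial in h, p, w:
δQ/Q = √((δh/h)² + (-1·δp/p)² + (3·δw/w)²) = √(0.00127 + 0.0121 + 0.0454) = 0.242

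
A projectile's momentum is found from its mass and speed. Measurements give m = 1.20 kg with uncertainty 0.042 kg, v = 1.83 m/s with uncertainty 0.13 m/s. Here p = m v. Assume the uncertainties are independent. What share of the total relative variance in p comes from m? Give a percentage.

(δp/p)² = (1·δm/m)² + (1·δv/v)²
  m term: (1×0.0350)² = 0.00123
  v term: (1×0.0710)² = 0.00505
Total = 0.00627. Share from m = 0.00123/0.00627 = 0.195.

19.5%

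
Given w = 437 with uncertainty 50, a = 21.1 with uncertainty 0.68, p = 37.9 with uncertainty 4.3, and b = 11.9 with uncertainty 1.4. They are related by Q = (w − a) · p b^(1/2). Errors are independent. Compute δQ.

Let u = w − a = 416. δu = √(δw² + δa²) = √(2500 + 0.462) = 50.0, so δu/u = 0.120.
Q is then a monomial in u, p, b:
δQ/Q = √((δu/u)² + (1·δp/p)² + (½·δb/b)²) = √(0.0145 + 0.0129 + 0.00346) = 0.175
Q = 54400, so δQ = 0.175 × 54400 = 9540.

9540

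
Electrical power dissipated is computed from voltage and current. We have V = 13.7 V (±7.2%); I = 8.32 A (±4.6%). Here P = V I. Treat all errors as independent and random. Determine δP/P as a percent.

Relative error in a monomial: (δP/P)² = Σ (nᵢ · δxᵢ/xᵢ)².
  (1·δV/V)² = (1×0.0720)² = 0.00518;  (1·δI/I)² = (1×0.0460)² = 0.00212
δP/P = √(0.00730) = 0.0854

8.54%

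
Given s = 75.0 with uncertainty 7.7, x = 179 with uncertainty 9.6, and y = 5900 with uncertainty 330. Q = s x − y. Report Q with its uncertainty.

7520 ± 1590

Let p = s·x = 13400. δp/p = √((1·δs/s)² + (1·δx/x)²) = √(0.0105 + 0.00288) = 0.116, so δp = 1560.
Q = p − y: δQ = √(δp² + δy²) = √(2.42e+06 + 1.09e+05) = 1590
Q = 7520.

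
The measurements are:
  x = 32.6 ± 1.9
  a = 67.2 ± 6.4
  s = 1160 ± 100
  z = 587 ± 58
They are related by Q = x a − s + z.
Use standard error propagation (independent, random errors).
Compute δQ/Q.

0.167

Let p = x·a = 2190. δp/p = √((1·δx/x)² + (1·δa/a)²) = √(0.00340 + 0.00907) = 0.112, so δp = 245.
Q = p − s + z: δQ = √(δp² + δs² + δz²) = √(59800 + 10000 + 3360) = 271
Q = 1620, so δQ/Q = 271/1620 = 0.167.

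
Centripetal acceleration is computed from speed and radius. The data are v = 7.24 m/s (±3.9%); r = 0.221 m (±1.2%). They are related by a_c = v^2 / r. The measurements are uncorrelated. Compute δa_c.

Relative error in a monomial: (δa_c/a_c)² = Σ (nᵢ · δxᵢ/xᵢ)².
  (2·δv/v)² = (2×0.0390)² = 0.00608;  (-1·δr/r)² = (-1×0.0120)² = 0.000144
δa_c/a_c = √(0.00623) = 0.0789
a_c = 237 m/s^2, so δa_c = 0.0789 × 237 = 18.7 m/s^2.

18.7 m/s^2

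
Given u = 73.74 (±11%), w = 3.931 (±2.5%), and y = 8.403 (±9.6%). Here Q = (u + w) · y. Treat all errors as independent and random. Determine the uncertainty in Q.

Let h = u + w = 77.67. δh = √(δu² + δw²) = √(65.8 + 0.00966) = 8.11, so δh/h = 0.104.
Q is then a monomial in h, y:
δQ/Q = √((δh/h)² + (1·δy/y)²) = √(0.0109 + 0.00922) = 0.142
Q = 652.7, so δQ = 0.142 × 652.7 = 92.6.

92.6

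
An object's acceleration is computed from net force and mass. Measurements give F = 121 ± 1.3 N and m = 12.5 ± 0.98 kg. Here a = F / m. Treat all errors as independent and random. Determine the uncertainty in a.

Products/powers → add relative errors in quadrature, weighted by exponent:
  (1·δF/F)² = (1×0.0107)² = 0.000115;  (-1·δm/m)² = (-1×0.0784)² = 0.00615
δa/a = √(0.00626) = 0.0791
a = 9.68 m/s^2, so δa = 0.0791 × 9.68 = 0.766 m/s^2.

0.766 m/s^2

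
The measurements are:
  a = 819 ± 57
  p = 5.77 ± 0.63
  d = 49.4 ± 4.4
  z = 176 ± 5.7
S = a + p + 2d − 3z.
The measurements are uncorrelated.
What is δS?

Absolute uncertainties add in quadrature for a linear combination:
  (δa)² = 3250;  (δp)² = 0.397;  (2·δd)² = 77.4;  (3·δz)² = 292
δS = √(3620) = 60.2

60.2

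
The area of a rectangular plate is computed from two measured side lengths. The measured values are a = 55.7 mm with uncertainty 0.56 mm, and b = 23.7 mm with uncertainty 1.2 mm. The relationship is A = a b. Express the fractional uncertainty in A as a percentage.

5.16%

For a monomial A ∝ a, b, fractional errors add in quadrature:
  (1·δa/a)² = (1×0.0101)² = 0.000101;  (1·δb/b)² = (1×0.0506)² = 0.00256
δA/A = √(0.00266) = 0.0516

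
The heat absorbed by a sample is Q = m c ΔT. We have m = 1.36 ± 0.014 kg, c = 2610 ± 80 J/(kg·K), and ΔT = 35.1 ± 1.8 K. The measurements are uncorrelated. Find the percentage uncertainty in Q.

For a monomial Q ∝ m, c, ΔT, fractional errors add in quadrature:
  (1·δm/m)² = (1×0.0103)² = 0.000106;  (1·δc/c)² = (1×0.0307)² = 0.000940;  (1·δΔT/ΔT)² = (1×0.0513)² = 0.00263
δQ/Q = √(0.00368) = 0.0606

6.06%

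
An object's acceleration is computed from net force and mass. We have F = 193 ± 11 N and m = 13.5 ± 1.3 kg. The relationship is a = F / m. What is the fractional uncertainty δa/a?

For a monomial a ∝ F, m^-1, fractional errors add in quadrature:
  (1·δF/F)² = (1×0.0570)² = 0.00325;  (-1·δm/m)² = (-1×0.0963)² = 0.00927
δa/a = √(0.0125) = 0.112

0.112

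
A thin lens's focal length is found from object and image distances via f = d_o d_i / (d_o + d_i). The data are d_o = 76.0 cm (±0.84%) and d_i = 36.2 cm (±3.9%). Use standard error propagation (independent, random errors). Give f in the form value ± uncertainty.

∂f/∂d_o = (d_i/(d_o+d_i))² = 0.104;  ∂f/∂d_i = (d_o/(d_o+d_i))² = 0.459
δf = √((∂f/∂d_o · δd_o)² + (∂f/∂d_i · δd_i)²) = √(0.00442 + 0.420) = 0.651 cm
f = 24.5 cm.

24.5 ± 0.651 cm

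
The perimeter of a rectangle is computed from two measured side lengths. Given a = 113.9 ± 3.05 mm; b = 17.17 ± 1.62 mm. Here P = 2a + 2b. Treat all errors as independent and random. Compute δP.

P is a linear combination, so absolute uncertainties add in quadrature:
  (2·δa)² = 37.2;  (2·δb)² = 10.5
δP = √(47.7) = 6.91 mm

6.91 mm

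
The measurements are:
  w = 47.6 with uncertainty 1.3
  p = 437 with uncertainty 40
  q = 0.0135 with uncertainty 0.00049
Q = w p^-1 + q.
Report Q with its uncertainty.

Let h = w·p^-1 = 0.109. δh/h = √((1·δw/w)² + (-1·δp/p)²) = √(0.000746 + 0.00838) = 0.0955, so δh = 0.0104.
Q = h + q: δQ = √(δh² + δq²) = √(0.000108 + 2.4e-07) = 0.0104
Q = 0.122.

0.122 ± 0.0104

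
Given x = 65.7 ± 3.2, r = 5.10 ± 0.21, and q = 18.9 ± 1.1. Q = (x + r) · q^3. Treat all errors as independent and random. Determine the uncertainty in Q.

86200

Let u = x + r = 70.8. δu = √(δx² + δr²) = √(10.2 + 0.0441) = 3.21, so δu/u = 0.0453.
Q is then a monomial in u, q:
δQ/Q = √((δu/u)² + (3·δq/q)²) = √(0.00205 + 0.0305) = 0.180
Q = 4.78e+05, so δQ = 0.180 × 4.78e+05 = 86200.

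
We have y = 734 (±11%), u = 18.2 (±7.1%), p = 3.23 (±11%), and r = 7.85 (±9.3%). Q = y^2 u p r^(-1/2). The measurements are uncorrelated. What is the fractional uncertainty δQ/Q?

Relative error in a monomial: (δQ/Q)² = Σ (nᵢ · δxᵢ/xᵢ)².
  (2·δy/y)² = (2×0.110)² = 0.0484;  (1·δu/u)² = (1×0.0710)² = 0.00504;  (1·δp/p)² = (1×0.110)² = 0.0121;  (−½·δr/r)² = (-0.5×0.0930)² = 0.00216
δQ/Q = √(0.0677) = 0.260

0.260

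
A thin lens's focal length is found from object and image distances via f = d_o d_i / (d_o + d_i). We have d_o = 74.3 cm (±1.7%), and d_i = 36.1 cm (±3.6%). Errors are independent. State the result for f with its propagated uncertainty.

∂f/∂d_o = (d_i/(d_o+d_i))² = 0.107;  ∂f/∂d_i = (d_o/(d_o+d_i))² = 0.453
δf = √((∂f/∂d_o · δd_o)² + (∂f/∂d_i · δd_i)²) = √(0.0182 + 0.346) = 0.604 cm
f = 24.3 cm.

24.3 ± 0.604 cm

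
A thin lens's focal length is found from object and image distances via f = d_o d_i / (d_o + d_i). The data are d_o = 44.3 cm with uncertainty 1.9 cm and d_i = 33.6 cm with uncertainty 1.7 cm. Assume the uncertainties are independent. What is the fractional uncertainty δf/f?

0.0342

∂f/∂d_o = (d_i/(d_o+d_i))² = 0.186;  ∂f/∂d_i = (d_o/(d_o+d_i))² = 0.323
δf = √((∂f/∂d_o · δd_o)² + (∂f/∂d_i · δd_i)²) = √(0.125 + 0.302) = 0.654 cm
f = 19.1 cm, so δf/f = 0.654/19.1 = 0.0342.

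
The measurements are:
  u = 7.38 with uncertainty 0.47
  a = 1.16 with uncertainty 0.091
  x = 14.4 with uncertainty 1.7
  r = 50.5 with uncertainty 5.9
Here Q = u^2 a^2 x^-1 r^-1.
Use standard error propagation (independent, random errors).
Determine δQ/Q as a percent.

26.2%

Q is a product of powers, so relative uncertainties combine in quadrature:
  (2·δu/u)² = (2×0.0637)² = 0.0162;  (2·δa/a)² = (2×0.0784)² = 0.0246;  (-1·δx/x)² = (-1×0.118)² = 0.0139;  (-1·δr/r)² = (-1×0.117)² = 0.0136
δQ/Q = √(0.0684) = 0.262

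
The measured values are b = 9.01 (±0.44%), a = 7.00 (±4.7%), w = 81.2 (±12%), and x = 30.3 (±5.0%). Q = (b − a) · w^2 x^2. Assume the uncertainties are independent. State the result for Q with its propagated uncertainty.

Let u = b − a = 2.01. δu = √(δb² + δa²) = √(0.00157 + 0.108) = 0.331, so δu/u = 0.165.
Q is then a monomial in u, w, x:
δQ/Q = √((δu/u)² + (2·δw/w)² + (2·δx/x)²) = √(0.0272 + 0.0576 + 0.0100) = 0.308
Q = 1.22e+07, so δQ = 0.308 × 1.22e+07 = 3.75e+06.

(1.22 ± 0.375) × 10^7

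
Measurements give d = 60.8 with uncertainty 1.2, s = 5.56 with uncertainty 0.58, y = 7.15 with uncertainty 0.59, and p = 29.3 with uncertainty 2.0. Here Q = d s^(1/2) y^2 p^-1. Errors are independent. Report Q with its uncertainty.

250 ± 46.8

Each factor contributes (exponent × relative error)² to (δQ/Q)²:
  (1·δd/d)² = (1×0.0197)² = 0.000390;  (½·δs/s)² = (0.5×0.104)² = 0.00272;  (2·δy/y)² = (2×0.0825)² = 0.0272;  (-1·δp/p)² = (-1×0.0683)² = 0.00466
δQ/Q = √(0.0350) = 0.187
Q = 250, so δQ = 0.187 × 250 = 46.8.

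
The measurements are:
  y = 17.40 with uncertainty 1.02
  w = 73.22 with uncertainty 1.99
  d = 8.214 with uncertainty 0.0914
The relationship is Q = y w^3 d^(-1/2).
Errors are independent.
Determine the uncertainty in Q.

2.4e+05

Products/powers → add relative errors in quadrature, weighted by exponent:
  (1·δy/y)² = (1×0.0586)² = 0.00344;  (3·δw/w)² = (3×0.0272)² = 0.00665;  (−½·δd/d)² = (-0.5×0.0111)² = 3.1e-05
δQ/Q = √(0.0101) = 0.101
Q = 2.383e+06, so δQ = 0.101 × 2.383e+06 = 2.4e+05.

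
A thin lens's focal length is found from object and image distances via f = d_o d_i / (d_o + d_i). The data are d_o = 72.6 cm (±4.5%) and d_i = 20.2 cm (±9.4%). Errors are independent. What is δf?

∂f/∂d_o = (d_i/(d_o+d_i))² = 0.0474;  ∂f/∂d_i = (d_o/(d_o+d_i))² = 0.612
δf = √((∂f/∂d_o · δd_o)² + (∂f/∂d_i · δd_i)²) = √(0.0240 + 1.35) = 1.17 cm

1.17 cm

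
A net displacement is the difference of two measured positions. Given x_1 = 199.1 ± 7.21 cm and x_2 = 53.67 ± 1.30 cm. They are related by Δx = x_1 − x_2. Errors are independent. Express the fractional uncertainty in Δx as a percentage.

Δx is a linear combination, so absolute uncertainties add in quadrature:
  (δx_1)² = 52.0;  (δx_2)² = 1.69
δΔx = √(53.7) = 7.33 cm
Δx = 145.4 cm, so δΔx/Δx = 7.33/145.4 = 0.0504.

5.04%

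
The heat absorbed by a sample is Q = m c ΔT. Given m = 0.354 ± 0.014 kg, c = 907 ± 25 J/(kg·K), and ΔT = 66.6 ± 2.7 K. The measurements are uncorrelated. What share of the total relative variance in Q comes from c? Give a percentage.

19.1%

(δQ/Q)² = (1·δm/m)² + (1·δc/c)² + (1·δΔT/ΔT)²
  m term: (1×0.0395)² = 0.00156
  c term: (1×0.0276)² = 0.000760
  ΔT term: (1×0.0405)² = 0.00164
Total = 0.00397. Share from c = 0.000760/0.00397 = 0.191.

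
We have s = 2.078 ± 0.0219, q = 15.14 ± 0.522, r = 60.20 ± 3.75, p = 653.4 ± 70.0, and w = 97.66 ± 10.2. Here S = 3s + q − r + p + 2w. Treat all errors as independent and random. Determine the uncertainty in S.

73.0

For a sum/difference, combine absolute errors in quadrature:
  (3·δs)² = 0.00432;  (δq)² = 0.272;  (δr)² = 14.1;  (δp)² = 4900;  (2·δw)² = 416
δS = √(5330) = 73.0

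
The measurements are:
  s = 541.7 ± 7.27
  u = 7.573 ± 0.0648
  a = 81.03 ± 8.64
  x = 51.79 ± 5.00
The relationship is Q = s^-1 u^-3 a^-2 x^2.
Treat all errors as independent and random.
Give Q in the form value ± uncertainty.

Since Q is a product/quotient, work with relative uncertainties:
  (-1·δs/s)² = (-1×0.0134)² = 0.000180;  (-3·δu/u)² = (-3×0.00856)² = 0.000659;  (-2·δa/a)² = (-2×0.107)² = 0.0455;  (2·δx/x)² = (2×0.0965)² = 0.0373
δQ/Q = √(0.0836) = 0.289
Q = 1.736e-06, so δQ = 0.289 × 1.736e-06 = 5.02e-07.

(1.736 ± 0.502) × 10^-6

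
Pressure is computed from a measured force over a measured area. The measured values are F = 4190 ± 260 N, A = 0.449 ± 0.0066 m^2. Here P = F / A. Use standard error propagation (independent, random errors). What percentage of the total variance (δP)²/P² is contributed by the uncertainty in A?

5.31%

(δP/P)² = (1·δF/F)² + (-1·δA/A)²
  F term: (1×0.0621)² = 0.00385
  A term: (-1×0.0147)² = 0.000216
Total = 0.00407. Share from A = 0.000216/0.00407 = 0.0531.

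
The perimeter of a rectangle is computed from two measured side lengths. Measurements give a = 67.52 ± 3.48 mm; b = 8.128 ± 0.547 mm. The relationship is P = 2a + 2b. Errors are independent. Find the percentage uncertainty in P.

Absolute uncertainties add in quadrature for a linear combination:
  (2·δa)² = 48.4;  (2·δb)² = 1.20
δP = √(49.6) = 7.05 mm
P = 151.3 mm, so δP/P = 7.05/151.3 = 0.0466.

4.66%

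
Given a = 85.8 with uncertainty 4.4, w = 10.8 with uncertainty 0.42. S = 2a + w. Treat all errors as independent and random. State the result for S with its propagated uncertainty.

Sums and differences: (δS)² = Σ (cᵢ δxᵢ)².
  (2·δa)² = 77.4;  (δw)² = 0.176
δS = √(77.6) = 8.81
S = 182.

182 ± 8.81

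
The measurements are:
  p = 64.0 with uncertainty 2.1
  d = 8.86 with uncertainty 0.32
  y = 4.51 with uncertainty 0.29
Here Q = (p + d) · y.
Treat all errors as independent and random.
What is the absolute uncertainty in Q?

23.2

Let u = p + d = 72.9. δu = √(δp² + δd²) = √(4.41 + 0.102) = 2.12, so δu/u = 0.0292.
Q is then a monomial in u, y:
δQ/Q = √((δu/u)² + (1·δy/y)²) = √(0.000850 + 0.00413) = 0.0706
Q = 329, so δQ = 0.0706 × 329 = 23.2.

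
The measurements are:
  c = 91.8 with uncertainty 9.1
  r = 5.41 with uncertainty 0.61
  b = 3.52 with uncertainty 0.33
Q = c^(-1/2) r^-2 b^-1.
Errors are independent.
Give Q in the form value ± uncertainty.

Q is a product of powers, so relative uncertainties combine in quadrature:
  (−½·δc/c)² = (-0.5×0.0991)² = 0.00246;  (-2·δr/r)² = (-2×0.113)² = 0.0509;  (-1·δb/b)² = (-1×0.0938)² = 0.00879
δQ/Q = √(0.0621) = 0.249
Q = 0.00101, so δQ = 0.249 × 0.00101 = 0.000252.

0.00101 ± 0.000252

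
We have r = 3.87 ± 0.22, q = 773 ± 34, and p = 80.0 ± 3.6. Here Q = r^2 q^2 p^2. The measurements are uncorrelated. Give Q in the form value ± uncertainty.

Q is a product of powers, so relative uncertainties combine in quadrature:
  (2·δr/r)² = (2×0.0568)² = 0.0129;  (2·δq/q)² = (2×0.0440)² = 0.00774;  (2·δp/p)² = (2×0.0450)² = 0.00810
δQ/Q = √(0.0288) = 0.170
Q = 5.73e+10, so δQ = 0.170 × 5.73e+10 = 9.71e+09.

(5.73 ± 0.971) × 10^10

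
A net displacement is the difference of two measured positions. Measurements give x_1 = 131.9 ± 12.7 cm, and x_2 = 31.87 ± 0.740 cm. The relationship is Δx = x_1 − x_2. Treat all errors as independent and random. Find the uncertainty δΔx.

12.7 cm

Each term contributes (cᵢ δxᵢ)² to (δΔx)²:
  (δx_1)² = 161;  (δx_2)² = 0.548
δΔx = √(162) = 12.7 cm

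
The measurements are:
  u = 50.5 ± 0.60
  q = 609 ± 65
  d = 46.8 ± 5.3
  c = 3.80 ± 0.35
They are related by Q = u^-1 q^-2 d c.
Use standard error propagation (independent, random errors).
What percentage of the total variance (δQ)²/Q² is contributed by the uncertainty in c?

(δQ/Q)² = (-1·δu/u)² + (-2·δq/q)² + (1·δd/d)² + (1·δc/c)²
  u term: (-1×0.0119)² = 0.000141
  q term: (-2×0.107)² = 0.0456
  d term: (1×0.113)² = 0.0128
  c term: (1×0.0921)² = 0.00848
Total = 0.0670. Share from c = 0.00848/0.0670 = 0.127.

12.7%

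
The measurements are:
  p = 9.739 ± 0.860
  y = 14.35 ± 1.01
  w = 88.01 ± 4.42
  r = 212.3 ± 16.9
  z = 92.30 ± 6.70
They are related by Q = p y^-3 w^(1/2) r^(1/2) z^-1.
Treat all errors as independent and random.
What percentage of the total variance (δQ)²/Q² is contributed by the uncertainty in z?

8.80%

(δQ/Q)² = (1·δp/p)² + (-3·δy/y)² + (½·δw/w)² + (½·δr/r)² + (-1·δz/z)²
  p term: (1×0.0883)² = 0.00780
  y term: (-3×0.0704)² = 0.0446
  w term: (0.5×0.0502)² = 0.000631
  r term: (0.5×0.0796)² = 0.00158
  z term: (-1×0.0726)² = 0.00527
Total = 0.0599. Share from z = 0.00527/0.0599 = 0.0880.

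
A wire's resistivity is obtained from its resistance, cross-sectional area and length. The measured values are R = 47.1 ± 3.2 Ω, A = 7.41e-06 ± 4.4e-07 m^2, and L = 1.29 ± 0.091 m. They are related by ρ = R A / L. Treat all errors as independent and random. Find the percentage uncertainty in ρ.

Products/powers → add relative errors in quadrature, weighted by exponent:
  (1·δR/R)² = (1×0.0679)² = 0.00462;  (1·δA/A)² = (1×0.0594)² = 0.00353;  (-1·δL/L)² = (-1×0.0705)² = 0.00498
δρ/ρ = √(0.0131) = 0.115

11.5%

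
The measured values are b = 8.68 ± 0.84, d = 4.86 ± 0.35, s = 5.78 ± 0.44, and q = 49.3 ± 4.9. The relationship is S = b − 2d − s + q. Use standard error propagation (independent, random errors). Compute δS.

S is a linear combination, so absolute uncertainties add in quadrature:
  (δb)² = 0.706;  (2·δd)² = 0.490;  (δs)² = 0.194;  (δq)² = 24.0
δS = √(25.4) = 5.04

5.04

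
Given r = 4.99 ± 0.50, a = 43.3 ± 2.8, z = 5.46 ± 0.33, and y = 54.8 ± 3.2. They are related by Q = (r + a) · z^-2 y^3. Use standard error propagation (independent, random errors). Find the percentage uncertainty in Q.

22.1%

Let u = r + a = 48.3. δu = √(δr² + δa²) = √(0.250 + 7.84) = 2.84, so δu/u = 0.0589.
Q is then a monomial in u, z, y:
δQ/Q = √((δu/u)² + (-2·δz/z)² + (3·δy/y)²) = √(0.00347 + 0.0146 + 0.0307) = 0.221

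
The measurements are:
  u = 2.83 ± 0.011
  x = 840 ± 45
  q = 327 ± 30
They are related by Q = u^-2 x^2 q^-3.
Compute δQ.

Relative error in a monomial: (δQ/Q)² = Σ (nᵢ · δxᵢ/xᵢ)².
  (-2·δu/u)² = (-2×0.00389)² = 6.04e-05;  (2·δx/x)² = (2×0.0536)² = 0.0115;  (-3·δq/q)² = (-3×0.0917)² = 0.0758
δQ/Q = √(0.0873) = 0.295
Q = 0.00252, so δQ = 0.295 × 0.00252 = 0.000744.

0.000744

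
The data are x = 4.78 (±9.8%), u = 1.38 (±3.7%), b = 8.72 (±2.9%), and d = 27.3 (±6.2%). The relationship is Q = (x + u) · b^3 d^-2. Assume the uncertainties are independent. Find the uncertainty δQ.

0.930

Let w = x + u = 6.16. δw = √(δx² + δu²) = √(0.219 + 0.00261) = 0.471, so δw/w = 0.0765.
Q is then a monomial in w, b, d:
δQ/Q = √((δw/w)² + (3·δb/b)² + (-2·δd/d)²) = √(0.00585 + 0.00757 + 0.0154) = 0.170
Q = 5.48, so δQ = 0.170 × 5.48 = 0.930.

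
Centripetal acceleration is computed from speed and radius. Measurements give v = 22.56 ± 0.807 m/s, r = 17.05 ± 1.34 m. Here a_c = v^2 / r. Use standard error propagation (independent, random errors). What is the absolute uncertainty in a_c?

Each factor contributes (exponent × relative error)² to (δa_c/a_c)²:
  (2·δv/v)² = (2×0.0358)² = 0.00512;  (-1·δr/r)² = (-1×0.0786)² = 0.00618
δa_c/a_c = √(0.0113) = 0.106
a_c = 29.85 m/s^2, so δa_c = 0.106 × 29.85 = 3.17 m/s^2.

3.17 m/s^2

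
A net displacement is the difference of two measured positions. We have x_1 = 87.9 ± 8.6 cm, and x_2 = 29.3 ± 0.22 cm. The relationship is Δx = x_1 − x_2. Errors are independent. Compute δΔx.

8.60 cm

Absolute uncertainties add in quadrature for a linear combination:
  (δx_1)² = 74.0;  (δx_2)² = 0.0484
δΔx = √(74.0) = 8.60 cm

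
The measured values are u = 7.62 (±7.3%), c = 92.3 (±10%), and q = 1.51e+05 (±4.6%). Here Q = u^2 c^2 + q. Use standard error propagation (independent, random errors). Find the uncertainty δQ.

1.23e+05

Let p = u^2·c^2 = 4.95e+05. δp/p = √((2·δu/u)² + (2·δc/c)²) = √(0.0213 + 0.0400) = 0.248, so δp = 1.22e+05.
Q = p + q: δQ = √(δp² + δq²) = √(1.5e+10 + 4.82e+07) = 1.23e+05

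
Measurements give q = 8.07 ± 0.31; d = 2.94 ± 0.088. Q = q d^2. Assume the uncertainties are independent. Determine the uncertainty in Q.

4.96

Products/powers → add relative errors in quadrature, weighted by exponent:
  (1·δq/q)² = (1×0.0384)² = 0.00148;  (2·δd/d)² = (2×0.0299)² = 0.00358
δQ/Q = √(0.00506) = 0.0711
Q = 69.8, so δQ = 0.0711 × 69.8 = 4.96.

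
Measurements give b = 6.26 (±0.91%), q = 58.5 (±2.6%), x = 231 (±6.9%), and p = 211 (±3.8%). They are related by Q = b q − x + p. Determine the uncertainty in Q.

Let w = b·q = 366. δw/w = √((1·δb/b)² + (1·δq/q)²) = √(8.28e-05 + 0.000676) = 0.0275, so δw = 10.1.
Q = w − x + p: δQ = √(δw² + δx² + δp²) = √(102 + 254 + 64.3) = 20.5

20.5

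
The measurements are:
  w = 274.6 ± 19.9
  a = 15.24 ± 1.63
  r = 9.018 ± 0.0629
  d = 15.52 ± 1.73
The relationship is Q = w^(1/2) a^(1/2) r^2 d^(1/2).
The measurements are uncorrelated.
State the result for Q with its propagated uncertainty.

For a monomial Q ∝ w^(1/2), a^(1/2), r^2, d^(1/2), fractional errors add in quadrature:
  (½·δw/w)² = (0.5×0.0725)² = 0.00131;  (½·δa/a)² = (0.5×0.107)² = 0.00286;  (2·δr/r)² = (2×0.00697)² = 0.000195;  (½·δd/d)² = (0.5×0.111)² = 0.00311
δQ/Q = √(0.00747) = 0.0865
Q = 20730, so δQ = 0.0865 × 20730 = 1790.

20730 ± 1790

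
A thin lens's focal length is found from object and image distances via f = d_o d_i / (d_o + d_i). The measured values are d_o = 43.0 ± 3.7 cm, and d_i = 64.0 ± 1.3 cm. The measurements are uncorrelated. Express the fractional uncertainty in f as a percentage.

5.21%

∂f/∂d_o = (d_i/(d_o+d_i))² = 0.358;  ∂f/∂d_i = (d_o/(d_o+d_i))² = 0.161
δf = √((∂f/∂d_o · δd_o)² + (∂f/∂d_i · δd_i)²) = √(1.75 + 0.0441) = 1.34 cm
f = 25.7 cm, so δf/f = 1.34/25.7 = 0.0521.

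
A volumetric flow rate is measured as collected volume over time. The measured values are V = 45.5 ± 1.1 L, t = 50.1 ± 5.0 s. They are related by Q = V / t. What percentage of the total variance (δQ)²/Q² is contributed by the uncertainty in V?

5.54%

(δQ/Q)² = (1·δV/V)² + (-1·δt/t)²
  V term: (1×0.0242)² = 0.000584
  t term: (-1×0.0998)² = 0.00996
Total = 0.0105. Share from V = 0.000584/0.0105 = 0.0554.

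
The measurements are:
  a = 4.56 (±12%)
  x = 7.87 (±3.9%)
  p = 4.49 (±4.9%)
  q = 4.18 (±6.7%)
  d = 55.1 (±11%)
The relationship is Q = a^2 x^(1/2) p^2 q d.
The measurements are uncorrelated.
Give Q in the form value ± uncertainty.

Since Q is a product/quotient, work with relative uncertainties:
  (2·δa/a)² = (2×0.120)² = 0.0576;  (½·δx/x)² = (0.5×0.0390)² = 0.000380;  (2·δp/p)² = (2×0.0490)² = 0.00960;  (1·δq/q)² = (1×0.0670)² = 0.00449;  (1·δd/d)² = (1×0.110)² = 0.0121
δQ/Q = √(0.0842) = 0.290
Q = 2.71e+05, so δQ = 0.290 × 2.71e+05 = 78600.

(2.71 ± 0.786) × 10^5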